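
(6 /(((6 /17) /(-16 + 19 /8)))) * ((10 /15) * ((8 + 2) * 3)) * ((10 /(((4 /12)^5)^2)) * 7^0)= -2735444925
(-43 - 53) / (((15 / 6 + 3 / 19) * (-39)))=1216 / 1313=0.93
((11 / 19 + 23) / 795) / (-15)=-448 / 226575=-0.00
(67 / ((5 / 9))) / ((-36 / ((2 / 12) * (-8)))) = 67 / 15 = 4.47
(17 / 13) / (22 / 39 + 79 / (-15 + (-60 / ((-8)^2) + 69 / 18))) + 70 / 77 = 1025119 / 1486166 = 0.69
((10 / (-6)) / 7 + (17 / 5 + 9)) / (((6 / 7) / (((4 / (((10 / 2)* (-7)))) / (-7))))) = 2554 / 11025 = 0.23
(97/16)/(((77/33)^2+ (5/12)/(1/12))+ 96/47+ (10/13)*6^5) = 533403/527378336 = 0.00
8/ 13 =0.62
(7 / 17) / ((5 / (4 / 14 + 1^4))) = 9 / 85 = 0.11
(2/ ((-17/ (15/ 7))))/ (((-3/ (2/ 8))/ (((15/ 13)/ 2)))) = 75/ 6188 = 0.01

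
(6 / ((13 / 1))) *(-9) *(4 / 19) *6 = -1296 / 247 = -5.25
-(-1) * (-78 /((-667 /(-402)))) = -31356 /667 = -47.01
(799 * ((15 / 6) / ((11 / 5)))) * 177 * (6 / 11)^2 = 63640350 / 1331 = 47813.94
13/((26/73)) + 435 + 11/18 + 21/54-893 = -841/2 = -420.50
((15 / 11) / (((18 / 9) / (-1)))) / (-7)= 15 / 154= 0.10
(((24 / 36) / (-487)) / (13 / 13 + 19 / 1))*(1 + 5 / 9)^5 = -268912 / 431352945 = -0.00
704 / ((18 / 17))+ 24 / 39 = 77864 / 117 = 665.50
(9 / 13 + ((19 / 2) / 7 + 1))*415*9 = 2072925 / 182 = 11389.70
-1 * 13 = -13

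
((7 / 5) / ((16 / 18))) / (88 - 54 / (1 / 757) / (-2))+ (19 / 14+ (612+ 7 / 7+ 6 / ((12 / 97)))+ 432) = 6292757561 / 5747560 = 1094.86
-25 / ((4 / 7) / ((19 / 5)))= -665 / 4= -166.25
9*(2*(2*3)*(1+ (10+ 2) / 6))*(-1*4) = -1296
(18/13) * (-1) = -18/13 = -1.38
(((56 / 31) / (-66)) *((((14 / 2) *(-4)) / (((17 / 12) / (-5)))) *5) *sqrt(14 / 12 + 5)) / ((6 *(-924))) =700 *sqrt(222) / 1721709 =0.01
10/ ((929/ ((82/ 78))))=0.01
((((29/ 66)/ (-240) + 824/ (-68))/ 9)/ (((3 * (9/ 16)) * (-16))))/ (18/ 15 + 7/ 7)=3263533/ 143957088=0.02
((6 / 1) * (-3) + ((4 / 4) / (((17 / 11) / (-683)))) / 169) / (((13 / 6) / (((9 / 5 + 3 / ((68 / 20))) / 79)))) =-81022536 / 250798535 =-0.32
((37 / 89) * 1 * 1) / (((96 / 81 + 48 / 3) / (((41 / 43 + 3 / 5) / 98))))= 166833 / 435053360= 0.00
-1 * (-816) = 816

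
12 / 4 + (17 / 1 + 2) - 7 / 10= 21.30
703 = 703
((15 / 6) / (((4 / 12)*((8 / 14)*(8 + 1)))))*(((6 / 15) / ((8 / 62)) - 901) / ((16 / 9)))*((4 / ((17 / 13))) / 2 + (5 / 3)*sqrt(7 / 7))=-10245039 / 4352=-2354.10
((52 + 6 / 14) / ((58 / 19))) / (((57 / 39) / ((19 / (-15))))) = -90649 / 6090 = -14.88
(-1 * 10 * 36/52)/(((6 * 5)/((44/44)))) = -3/13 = -0.23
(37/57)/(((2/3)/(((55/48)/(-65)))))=-0.02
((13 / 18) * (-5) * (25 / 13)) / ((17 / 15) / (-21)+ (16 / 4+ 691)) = -0.01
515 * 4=2060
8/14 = 4/7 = 0.57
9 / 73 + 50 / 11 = 3749 / 803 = 4.67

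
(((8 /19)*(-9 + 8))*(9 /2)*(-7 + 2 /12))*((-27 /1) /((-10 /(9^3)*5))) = 2421009 /475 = 5096.86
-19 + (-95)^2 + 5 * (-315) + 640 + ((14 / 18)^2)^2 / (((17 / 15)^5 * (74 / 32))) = 11448326231153 / 1418437143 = 8071.08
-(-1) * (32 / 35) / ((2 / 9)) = 144 / 35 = 4.11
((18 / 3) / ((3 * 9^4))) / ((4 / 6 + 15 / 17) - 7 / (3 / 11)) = -17 / 1345005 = -0.00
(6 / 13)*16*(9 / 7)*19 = 16416 / 91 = 180.40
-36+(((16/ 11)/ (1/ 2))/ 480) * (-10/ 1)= -1190/ 33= -36.06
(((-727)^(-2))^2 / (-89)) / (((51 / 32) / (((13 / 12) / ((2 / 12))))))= -208 / 1267937440534299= -0.00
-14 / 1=-14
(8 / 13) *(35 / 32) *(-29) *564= -143115 / 13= -11008.85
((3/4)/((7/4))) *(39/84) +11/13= 2663/2548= 1.05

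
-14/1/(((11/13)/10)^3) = -30758000/1331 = -23108.94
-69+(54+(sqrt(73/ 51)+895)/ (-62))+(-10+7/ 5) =-11791/ 310- sqrt(3723)/ 3162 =-38.05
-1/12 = -0.08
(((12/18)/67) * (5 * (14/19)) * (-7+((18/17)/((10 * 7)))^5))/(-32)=6868616619001/856530510071250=0.01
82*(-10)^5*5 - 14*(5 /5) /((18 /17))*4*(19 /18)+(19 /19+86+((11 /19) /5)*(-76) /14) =-116234913407 /2835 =-40999969.46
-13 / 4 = -3.25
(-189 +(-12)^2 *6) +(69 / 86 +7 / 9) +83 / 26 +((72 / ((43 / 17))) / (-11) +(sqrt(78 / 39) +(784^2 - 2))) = sqrt(2) +34053043091 / 55341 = 615332.60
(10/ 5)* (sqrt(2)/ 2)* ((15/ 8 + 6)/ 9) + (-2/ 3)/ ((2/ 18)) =-6 + 7* sqrt(2)/ 8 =-4.76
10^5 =100000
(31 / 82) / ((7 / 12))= 186 / 287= 0.65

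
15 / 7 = 2.14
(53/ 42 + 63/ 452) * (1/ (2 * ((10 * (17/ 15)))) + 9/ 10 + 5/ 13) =11159539/ 5993520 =1.86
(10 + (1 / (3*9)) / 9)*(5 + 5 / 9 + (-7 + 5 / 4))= -17017 / 8748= -1.95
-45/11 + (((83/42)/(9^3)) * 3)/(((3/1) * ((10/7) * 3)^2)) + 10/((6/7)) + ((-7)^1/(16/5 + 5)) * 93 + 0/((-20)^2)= -127499650969/1775406600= -71.81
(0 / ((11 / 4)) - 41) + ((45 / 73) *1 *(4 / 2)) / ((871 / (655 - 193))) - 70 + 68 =-2692489 / 63583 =-42.35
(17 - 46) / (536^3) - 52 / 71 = -8007516171 / 10933336576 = -0.73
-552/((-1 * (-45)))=-184/15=-12.27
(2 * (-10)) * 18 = -360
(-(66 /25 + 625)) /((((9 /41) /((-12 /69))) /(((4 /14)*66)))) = 113226256 /12075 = 9376.92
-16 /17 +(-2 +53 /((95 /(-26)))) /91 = -23568 /20995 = -1.12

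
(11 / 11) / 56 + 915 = 51241 / 56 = 915.02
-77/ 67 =-1.15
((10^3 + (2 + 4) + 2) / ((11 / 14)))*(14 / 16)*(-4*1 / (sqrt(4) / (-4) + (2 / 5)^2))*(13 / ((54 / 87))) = 276601.07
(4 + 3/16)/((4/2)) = 67/32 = 2.09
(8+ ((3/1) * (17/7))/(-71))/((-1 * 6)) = -3925/2982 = -1.32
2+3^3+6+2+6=43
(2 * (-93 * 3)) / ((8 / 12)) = -837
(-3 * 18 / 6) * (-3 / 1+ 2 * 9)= -135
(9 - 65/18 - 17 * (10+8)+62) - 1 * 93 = -331.61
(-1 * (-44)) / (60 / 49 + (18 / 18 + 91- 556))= -539 / 5669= -0.10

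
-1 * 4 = -4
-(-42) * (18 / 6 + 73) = 3192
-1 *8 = -8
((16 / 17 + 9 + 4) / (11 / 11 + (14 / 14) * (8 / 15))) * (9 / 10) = 6399 / 782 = 8.18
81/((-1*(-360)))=9/40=0.22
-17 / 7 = -2.43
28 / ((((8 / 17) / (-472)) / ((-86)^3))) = 17862996704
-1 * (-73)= 73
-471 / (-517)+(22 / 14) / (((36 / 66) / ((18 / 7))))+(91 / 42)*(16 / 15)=12118382 / 1139985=10.63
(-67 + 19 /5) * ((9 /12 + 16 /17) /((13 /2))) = -3634 /221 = -16.44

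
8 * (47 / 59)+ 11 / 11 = 435 / 59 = 7.37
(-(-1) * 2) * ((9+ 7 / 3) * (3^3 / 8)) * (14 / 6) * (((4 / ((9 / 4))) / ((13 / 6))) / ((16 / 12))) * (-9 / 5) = -12852 / 65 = -197.72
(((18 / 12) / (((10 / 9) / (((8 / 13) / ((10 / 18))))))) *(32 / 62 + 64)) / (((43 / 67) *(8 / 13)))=325620 / 1333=244.28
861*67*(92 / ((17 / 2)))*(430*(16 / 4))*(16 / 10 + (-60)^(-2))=438238832164 / 255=1718583655.55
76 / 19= 4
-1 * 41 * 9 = -369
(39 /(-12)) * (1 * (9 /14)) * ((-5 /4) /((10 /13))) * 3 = 4563 /448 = 10.19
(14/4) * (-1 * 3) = -21/2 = -10.50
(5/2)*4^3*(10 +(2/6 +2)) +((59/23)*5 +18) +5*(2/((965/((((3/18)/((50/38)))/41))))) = 9118875404/4549975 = 2004.16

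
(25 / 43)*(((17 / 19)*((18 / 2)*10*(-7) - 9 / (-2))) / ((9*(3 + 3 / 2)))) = -8.03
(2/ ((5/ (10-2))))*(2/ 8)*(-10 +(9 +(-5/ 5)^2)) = 0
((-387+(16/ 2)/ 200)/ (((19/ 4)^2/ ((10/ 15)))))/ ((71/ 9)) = -928704/ 640775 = -1.45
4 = 4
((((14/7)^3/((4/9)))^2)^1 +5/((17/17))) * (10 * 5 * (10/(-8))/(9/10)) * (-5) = 1028125/9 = 114236.11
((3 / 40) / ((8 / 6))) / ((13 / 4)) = 9 / 520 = 0.02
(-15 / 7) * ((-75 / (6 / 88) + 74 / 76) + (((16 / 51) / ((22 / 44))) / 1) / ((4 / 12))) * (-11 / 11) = -10631325 / 4522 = -2351.02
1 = 1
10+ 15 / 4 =55 / 4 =13.75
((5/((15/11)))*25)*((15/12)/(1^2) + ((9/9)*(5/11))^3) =59625/484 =123.19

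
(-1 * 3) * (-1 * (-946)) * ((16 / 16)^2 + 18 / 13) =-87978 / 13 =-6767.54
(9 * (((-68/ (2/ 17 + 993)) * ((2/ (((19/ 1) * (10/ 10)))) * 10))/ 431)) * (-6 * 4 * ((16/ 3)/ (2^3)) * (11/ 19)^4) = 48743988480/ 18017515128727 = 0.00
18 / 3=6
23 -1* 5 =18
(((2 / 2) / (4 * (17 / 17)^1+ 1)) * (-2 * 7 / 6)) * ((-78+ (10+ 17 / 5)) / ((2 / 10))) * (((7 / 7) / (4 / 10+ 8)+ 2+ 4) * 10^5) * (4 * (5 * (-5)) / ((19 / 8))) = -34952000000 / 9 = -3883555555.56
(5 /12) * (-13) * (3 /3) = -65 /12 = -5.42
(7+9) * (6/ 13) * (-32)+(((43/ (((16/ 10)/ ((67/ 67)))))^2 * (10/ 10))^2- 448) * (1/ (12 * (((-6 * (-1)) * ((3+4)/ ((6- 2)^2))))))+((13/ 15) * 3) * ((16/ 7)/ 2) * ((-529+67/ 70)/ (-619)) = 987988740242347/ 60564940800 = 16312.88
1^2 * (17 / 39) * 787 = 13379 / 39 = 343.05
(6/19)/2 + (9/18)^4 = 67/304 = 0.22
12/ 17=0.71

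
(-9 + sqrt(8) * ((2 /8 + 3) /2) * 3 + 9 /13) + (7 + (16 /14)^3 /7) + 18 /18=-2948 /31213 + 39 * sqrt(2) /4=13.69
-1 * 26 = -26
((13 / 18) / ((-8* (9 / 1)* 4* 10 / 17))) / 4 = -221 / 207360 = -0.00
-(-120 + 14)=106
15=15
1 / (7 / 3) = 3 / 7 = 0.43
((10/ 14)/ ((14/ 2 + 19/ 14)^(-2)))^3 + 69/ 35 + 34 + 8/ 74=59336660488923997/ 477786706880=124190.69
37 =37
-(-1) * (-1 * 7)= -7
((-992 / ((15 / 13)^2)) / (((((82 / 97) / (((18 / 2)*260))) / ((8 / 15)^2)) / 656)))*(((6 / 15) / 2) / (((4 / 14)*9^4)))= -1515344789504 / 36905625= -41060.00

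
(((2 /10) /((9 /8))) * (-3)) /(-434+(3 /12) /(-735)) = 1568 /1275961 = 0.00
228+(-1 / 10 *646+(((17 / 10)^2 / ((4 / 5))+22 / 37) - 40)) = 377717 / 2960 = 127.61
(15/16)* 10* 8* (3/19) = 225/19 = 11.84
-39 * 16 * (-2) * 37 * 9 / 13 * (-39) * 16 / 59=-19948032 / 59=-338102.24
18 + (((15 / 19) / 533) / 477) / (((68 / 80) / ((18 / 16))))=328479447 / 18248854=18.00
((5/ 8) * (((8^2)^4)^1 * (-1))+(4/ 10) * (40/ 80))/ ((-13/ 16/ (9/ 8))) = 943718382/ 65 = 14518744.34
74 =74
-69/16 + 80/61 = -2929/976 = -3.00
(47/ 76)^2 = 0.38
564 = 564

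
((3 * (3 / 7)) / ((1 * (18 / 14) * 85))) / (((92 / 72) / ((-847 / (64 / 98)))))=-373527 / 31280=-11.94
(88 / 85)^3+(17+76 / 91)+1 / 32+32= 91162151839 / 1788332000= 50.98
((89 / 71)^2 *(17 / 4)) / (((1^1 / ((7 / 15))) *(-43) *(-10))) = 942599 / 130057800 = 0.01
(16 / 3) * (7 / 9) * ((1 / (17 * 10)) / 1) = 56 / 2295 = 0.02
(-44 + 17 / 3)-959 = -2992 / 3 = -997.33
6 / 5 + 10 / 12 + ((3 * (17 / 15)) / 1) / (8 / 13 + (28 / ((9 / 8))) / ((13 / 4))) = 35491 / 14520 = 2.44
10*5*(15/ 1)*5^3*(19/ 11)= 1781250/ 11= 161931.82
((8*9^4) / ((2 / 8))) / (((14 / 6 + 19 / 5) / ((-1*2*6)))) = -9447840 / 23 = -410775.65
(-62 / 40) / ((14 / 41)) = -1271 / 280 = -4.54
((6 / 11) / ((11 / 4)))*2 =0.40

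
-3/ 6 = -1/ 2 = -0.50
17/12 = 1.42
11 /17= 0.65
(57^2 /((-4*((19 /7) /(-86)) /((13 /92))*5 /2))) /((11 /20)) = 669123 /253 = 2644.75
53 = 53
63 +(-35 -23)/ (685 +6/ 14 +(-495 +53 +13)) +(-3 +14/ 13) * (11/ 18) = 25873261/ 420030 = 61.60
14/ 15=0.93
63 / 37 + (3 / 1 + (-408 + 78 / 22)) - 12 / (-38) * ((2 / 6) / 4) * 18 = -3087618 / 7733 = -399.28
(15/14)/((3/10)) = 3.57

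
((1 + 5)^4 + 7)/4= 1303/4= 325.75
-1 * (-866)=866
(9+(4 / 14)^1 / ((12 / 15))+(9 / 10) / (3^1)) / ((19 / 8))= 2704 / 665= 4.07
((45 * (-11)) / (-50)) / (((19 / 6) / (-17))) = -5049 / 95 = -53.15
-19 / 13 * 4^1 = -76 / 13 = -5.85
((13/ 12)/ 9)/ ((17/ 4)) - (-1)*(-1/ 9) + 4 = 3.92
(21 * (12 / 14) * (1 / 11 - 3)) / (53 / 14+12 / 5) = -40320 / 4763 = -8.47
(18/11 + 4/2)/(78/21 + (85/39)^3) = 16609320/64252859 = 0.26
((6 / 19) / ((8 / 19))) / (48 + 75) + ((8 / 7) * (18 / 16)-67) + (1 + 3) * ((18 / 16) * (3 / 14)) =-5309 / 82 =-64.74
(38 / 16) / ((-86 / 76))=-361 / 172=-2.10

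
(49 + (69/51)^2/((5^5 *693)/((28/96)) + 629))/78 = 0.63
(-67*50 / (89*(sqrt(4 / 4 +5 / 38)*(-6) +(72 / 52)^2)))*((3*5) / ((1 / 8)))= 4646959200 / 19888207 +382717400*sqrt(1634) / 19888207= 1011.53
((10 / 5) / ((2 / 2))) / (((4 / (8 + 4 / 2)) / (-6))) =-30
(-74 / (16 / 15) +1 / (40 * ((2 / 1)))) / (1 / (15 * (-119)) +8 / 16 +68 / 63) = -5942979 / 135272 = -43.93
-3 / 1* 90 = -270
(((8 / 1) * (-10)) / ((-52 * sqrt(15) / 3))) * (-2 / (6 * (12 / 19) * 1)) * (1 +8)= -19 * sqrt(15) / 13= -5.66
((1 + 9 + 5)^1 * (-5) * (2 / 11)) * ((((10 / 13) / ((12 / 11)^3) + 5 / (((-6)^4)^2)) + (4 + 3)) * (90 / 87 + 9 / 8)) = -62921971925 / 281428992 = -223.58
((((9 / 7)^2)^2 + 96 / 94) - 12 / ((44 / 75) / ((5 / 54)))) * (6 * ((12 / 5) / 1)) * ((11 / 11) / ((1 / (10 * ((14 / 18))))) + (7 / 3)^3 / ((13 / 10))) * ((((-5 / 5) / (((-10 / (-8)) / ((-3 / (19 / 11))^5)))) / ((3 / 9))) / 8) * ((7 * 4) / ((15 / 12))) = 18504753344580096 / 370659639805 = 49923.84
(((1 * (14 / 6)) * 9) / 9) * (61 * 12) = 1708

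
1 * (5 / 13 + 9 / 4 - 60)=-2983 / 52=-57.37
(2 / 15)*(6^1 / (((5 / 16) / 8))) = 20.48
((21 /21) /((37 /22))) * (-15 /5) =-66 /37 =-1.78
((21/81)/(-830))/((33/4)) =-0.00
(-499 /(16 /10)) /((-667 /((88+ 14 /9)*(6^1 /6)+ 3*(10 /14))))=14413615 /336168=42.88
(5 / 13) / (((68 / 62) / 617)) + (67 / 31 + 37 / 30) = 22583986 / 102765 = 219.76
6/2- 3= 0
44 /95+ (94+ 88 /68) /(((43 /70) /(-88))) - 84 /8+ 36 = -1892441977 /138890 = -13625.47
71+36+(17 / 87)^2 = 810172 / 7569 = 107.04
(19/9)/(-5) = -19/45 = -0.42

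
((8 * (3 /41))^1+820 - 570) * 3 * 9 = 277398 /41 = 6765.80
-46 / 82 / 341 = -23 / 13981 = -0.00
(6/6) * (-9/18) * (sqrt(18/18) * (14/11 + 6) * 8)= -320/11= -29.09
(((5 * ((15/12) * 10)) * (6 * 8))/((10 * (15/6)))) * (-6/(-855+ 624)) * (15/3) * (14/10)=240/11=21.82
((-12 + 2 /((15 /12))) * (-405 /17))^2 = 17740944 /289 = 61387.35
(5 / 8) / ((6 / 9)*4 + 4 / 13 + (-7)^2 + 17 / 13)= 195 / 16624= 0.01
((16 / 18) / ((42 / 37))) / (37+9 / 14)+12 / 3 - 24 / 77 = 4063828 / 1095633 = 3.71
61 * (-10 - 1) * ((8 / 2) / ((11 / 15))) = -3660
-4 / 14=-2 / 7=-0.29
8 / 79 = 0.10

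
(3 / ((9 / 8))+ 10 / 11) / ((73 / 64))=7552 / 2409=3.13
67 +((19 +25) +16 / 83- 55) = 4664 / 83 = 56.19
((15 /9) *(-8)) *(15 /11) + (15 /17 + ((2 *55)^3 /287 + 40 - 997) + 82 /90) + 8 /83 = 734530304117 /200453715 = 3664.34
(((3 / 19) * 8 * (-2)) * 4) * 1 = -192 / 19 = -10.11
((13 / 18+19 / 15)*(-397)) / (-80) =71063 / 7200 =9.87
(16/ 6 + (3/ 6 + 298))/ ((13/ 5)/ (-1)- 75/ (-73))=-659555/ 3444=-191.51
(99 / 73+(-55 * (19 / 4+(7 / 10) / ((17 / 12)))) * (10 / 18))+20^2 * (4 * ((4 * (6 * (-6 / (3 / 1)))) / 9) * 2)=-769568557 / 44676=-17225.55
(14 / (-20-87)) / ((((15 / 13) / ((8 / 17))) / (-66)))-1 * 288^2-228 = -756417308 / 9095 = -83168.48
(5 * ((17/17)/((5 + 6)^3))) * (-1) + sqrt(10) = 3.16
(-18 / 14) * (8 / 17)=-0.61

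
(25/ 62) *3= 75/ 62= 1.21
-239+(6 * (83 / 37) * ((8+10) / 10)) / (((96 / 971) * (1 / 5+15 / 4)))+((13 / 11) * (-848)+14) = -149851601 / 128612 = -1165.14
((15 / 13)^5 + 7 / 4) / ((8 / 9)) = 50728959 / 11881376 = 4.27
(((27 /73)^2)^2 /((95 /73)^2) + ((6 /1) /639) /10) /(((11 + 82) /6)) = 245631556 /317566167675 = 0.00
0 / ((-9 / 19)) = 0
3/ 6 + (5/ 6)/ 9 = 16/ 27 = 0.59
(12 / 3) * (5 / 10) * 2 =4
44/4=11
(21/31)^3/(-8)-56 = -56.04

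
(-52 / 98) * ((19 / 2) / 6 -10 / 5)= 65 / 294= 0.22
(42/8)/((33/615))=4305/44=97.84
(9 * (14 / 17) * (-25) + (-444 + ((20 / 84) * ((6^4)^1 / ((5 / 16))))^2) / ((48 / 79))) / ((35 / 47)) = 251160938579 / 116620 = 2153669.51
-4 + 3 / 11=-41 / 11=-3.73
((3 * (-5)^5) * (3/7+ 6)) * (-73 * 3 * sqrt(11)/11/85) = 46818.19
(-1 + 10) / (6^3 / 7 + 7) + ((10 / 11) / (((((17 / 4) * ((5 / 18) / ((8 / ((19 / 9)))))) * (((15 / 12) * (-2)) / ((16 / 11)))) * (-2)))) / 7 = 26027667 / 72498965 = 0.36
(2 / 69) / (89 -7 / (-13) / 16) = 416 / 1277811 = 0.00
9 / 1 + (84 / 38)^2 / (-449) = 1457037 / 162089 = 8.99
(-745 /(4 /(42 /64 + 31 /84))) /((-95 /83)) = 8520863 /51072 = 166.84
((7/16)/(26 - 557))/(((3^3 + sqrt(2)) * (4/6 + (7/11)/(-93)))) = -2387/51471600 + 2387 * sqrt(2)/1389733200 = -0.00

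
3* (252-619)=-1101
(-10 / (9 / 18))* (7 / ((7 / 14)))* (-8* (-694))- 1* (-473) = -1554087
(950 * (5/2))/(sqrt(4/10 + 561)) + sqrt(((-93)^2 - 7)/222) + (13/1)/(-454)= -13/454 + sqrt(479631)/111 + 2375 * sqrt(14035)/2807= 106.45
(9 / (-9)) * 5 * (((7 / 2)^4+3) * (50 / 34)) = -306125 / 272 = -1125.46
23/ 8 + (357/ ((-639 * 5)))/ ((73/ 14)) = 1774807/ 621960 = 2.85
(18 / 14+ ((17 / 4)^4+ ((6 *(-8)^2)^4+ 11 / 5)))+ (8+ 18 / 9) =194819719590627 / 8960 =21743272275.74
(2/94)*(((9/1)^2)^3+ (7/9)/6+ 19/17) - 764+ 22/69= 10463026501/992358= 10543.60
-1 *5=-5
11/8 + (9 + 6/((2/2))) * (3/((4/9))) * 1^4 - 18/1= 677/8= 84.62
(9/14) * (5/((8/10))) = 225/56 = 4.02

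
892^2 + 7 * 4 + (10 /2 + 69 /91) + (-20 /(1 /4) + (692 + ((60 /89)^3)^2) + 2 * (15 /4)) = 72027378272215371101 /90450594954902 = 796317.35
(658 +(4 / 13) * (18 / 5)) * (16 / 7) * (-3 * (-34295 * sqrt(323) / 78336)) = 146926639 * sqrt(323) / 74256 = 35560.70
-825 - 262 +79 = -1008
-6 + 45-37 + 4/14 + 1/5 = 87/35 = 2.49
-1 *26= -26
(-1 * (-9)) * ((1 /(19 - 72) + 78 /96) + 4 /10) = 45549 /4240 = 10.74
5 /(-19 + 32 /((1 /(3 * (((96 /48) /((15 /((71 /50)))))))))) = -625 /103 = -6.07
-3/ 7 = -0.43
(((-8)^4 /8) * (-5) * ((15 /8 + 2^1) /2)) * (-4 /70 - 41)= 1425504 /7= 203643.43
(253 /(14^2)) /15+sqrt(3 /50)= 0.33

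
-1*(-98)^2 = -9604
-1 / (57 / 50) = -0.88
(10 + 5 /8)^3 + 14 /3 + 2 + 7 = 1863367 /1536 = 1213.13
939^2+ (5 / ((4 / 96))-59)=881782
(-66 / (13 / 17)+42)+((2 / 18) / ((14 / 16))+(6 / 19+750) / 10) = 2400352 / 77805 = 30.85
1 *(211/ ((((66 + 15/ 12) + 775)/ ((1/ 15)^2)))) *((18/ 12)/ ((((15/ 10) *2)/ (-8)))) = -3376/ 758025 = -0.00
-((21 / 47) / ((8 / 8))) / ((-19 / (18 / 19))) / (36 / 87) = 1827 / 33934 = 0.05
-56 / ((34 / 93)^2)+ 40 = -109526 / 289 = -378.98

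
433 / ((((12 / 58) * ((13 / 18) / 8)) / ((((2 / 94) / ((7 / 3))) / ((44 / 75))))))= 16951950 / 47047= 360.32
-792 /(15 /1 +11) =-30.46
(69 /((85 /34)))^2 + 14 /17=324098 /425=762.58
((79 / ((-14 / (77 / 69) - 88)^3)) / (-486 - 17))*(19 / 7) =25289 / 60298195384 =0.00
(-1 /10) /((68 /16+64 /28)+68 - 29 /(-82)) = -574 /429865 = -0.00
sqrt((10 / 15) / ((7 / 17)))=sqrt(714) / 21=1.27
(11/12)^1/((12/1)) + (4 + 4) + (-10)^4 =1441163/144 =10008.08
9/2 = 4.50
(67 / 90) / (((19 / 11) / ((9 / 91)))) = 737 / 17290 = 0.04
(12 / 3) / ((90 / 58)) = 116 / 45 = 2.58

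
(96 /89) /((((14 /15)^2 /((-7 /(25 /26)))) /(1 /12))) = -468 /623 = -0.75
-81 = -81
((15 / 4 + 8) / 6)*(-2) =-47 / 12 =-3.92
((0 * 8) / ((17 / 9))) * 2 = 0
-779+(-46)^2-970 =367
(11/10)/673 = 11/6730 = 0.00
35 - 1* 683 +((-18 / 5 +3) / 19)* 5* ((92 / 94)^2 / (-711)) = -6445736180 / 9947127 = -648.00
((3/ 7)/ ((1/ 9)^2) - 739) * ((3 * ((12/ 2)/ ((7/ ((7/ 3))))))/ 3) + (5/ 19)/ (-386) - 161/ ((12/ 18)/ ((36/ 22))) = -1018612311/ 564718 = -1803.75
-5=-5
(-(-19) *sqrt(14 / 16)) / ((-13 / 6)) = -57 *sqrt(14) / 26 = -8.20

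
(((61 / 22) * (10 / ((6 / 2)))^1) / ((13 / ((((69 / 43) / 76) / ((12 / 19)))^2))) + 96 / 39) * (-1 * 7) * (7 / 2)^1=-24500617841 / 406129152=-60.33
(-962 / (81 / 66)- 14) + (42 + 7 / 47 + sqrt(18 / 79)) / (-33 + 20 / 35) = -799.17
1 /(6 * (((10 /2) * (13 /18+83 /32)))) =48 /4775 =0.01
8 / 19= 0.42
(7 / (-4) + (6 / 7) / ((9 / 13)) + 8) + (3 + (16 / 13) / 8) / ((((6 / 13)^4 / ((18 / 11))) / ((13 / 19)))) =8985773 / 105336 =85.31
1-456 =-455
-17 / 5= -3.40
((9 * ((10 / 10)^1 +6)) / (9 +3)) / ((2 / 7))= 147 / 8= 18.38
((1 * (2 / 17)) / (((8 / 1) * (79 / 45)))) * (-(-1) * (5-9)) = -45 / 1343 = -0.03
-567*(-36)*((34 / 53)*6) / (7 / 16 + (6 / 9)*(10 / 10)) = 199874304 / 2809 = 71154.97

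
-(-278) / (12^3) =139 / 864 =0.16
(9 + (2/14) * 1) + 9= 127/7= 18.14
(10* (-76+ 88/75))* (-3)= 11224/5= 2244.80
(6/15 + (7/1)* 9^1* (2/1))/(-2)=-316/5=-63.20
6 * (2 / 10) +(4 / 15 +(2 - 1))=37 / 15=2.47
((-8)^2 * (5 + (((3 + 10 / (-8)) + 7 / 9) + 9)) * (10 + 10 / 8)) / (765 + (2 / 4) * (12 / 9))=35700 / 2297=15.54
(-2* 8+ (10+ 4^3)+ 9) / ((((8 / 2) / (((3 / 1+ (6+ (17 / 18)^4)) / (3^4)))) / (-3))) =-68896435 / 11337408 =-6.08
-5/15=-1/3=-0.33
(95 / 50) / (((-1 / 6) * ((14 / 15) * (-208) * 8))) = 171 / 23296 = 0.01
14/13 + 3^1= 53/13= 4.08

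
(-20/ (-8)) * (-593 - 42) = -3175/ 2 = -1587.50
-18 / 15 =-6 / 5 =-1.20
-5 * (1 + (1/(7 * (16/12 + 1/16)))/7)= -16655/3283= -5.07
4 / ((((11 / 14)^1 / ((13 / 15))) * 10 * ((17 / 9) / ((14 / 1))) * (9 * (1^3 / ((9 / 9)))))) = 5096 / 14025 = 0.36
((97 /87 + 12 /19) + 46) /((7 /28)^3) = 5051200 /1653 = 3055.78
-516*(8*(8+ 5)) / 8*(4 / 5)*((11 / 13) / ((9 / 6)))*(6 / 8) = -11352 / 5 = -2270.40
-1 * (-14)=14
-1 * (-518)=518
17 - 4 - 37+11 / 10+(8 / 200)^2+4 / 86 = -1228289 / 53750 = -22.85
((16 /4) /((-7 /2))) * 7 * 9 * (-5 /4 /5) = 18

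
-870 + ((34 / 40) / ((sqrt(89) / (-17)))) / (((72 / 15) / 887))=-870 -256343 *sqrt(89) / 8544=-1153.04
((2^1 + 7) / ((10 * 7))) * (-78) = -351 / 35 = -10.03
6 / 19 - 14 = -260 / 19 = -13.68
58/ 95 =0.61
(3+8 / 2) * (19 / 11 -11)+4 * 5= -494 / 11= -44.91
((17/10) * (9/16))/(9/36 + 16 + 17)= 153/5320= 0.03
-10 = -10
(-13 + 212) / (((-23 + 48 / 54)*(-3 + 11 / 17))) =153 / 40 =3.82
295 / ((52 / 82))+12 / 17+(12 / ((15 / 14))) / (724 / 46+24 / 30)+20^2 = 364258025 / 420342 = 866.58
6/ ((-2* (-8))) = 3/ 8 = 0.38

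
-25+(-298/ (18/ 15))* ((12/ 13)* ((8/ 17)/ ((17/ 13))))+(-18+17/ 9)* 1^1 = -123.60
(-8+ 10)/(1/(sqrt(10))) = 2 * sqrt(10) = 6.32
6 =6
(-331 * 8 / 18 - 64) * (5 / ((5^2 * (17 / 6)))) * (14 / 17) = -10640 / 867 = -12.27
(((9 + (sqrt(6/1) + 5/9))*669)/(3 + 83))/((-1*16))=-223/48 -669*sqrt(6)/1376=-5.84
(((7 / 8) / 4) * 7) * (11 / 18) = 539 / 576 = 0.94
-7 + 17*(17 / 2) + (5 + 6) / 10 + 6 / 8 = 2787 / 20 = 139.35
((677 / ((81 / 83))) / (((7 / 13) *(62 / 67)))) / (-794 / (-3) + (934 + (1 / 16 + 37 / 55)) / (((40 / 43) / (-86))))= -430692776800 / 26651447024391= -0.02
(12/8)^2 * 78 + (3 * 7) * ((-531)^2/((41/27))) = 319758165/82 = 3899489.82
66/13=5.08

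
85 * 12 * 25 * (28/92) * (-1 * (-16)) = 2856000/23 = 124173.91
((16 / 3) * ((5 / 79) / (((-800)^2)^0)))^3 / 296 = 64000 / 492545961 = 0.00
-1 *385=-385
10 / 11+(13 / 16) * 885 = 719.97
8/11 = 0.73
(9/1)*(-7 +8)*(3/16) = 27/16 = 1.69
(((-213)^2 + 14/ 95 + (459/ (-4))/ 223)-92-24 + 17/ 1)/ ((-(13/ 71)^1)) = -247241.84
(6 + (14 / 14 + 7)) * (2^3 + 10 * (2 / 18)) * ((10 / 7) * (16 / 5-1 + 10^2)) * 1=167608 / 9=18623.11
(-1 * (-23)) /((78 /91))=161 /6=26.83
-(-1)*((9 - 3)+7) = 13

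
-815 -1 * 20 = -835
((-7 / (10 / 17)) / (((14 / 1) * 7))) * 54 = -459 / 70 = -6.56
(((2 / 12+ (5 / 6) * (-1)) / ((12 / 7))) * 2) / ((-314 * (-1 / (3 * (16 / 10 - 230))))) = 3997 / 2355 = 1.70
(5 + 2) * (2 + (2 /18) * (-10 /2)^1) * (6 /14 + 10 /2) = 494 /9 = 54.89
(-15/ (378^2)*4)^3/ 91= -0.00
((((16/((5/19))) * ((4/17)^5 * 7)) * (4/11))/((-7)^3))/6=-622592/11479543845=-0.00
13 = 13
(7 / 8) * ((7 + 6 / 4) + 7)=217 / 16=13.56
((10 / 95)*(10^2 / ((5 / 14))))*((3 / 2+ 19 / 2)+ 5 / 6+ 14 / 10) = 22232 / 57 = 390.04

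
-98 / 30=-49 / 15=-3.27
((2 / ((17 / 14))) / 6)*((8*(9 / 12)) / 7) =4 / 17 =0.24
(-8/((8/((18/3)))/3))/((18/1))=-1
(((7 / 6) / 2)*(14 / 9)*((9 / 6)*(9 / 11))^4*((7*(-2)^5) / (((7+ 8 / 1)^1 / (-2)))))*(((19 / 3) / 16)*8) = 14252679 / 73205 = 194.70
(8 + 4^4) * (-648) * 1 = -171072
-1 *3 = -3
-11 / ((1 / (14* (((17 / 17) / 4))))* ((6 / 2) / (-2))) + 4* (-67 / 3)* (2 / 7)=1 / 7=0.14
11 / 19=0.58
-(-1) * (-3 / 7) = -3 / 7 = -0.43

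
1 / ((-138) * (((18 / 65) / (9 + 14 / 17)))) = -10855 / 42228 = -0.26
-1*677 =-677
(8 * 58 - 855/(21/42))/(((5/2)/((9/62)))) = -11214/155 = -72.35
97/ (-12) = -97/ 12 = -8.08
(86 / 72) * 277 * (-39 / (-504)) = 25.60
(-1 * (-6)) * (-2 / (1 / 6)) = -72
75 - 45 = 30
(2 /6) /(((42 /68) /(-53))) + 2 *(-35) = -6212 /63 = -98.60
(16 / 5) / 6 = 8 / 15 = 0.53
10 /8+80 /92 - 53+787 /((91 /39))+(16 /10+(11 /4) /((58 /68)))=291.23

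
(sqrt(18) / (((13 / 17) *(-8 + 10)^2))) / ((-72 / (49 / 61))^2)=40817 *sqrt(2) / 334354176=0.00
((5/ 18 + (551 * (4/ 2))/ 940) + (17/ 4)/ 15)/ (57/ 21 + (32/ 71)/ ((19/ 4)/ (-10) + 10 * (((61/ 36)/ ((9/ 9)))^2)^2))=501669958005181/ 787119978346668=0.64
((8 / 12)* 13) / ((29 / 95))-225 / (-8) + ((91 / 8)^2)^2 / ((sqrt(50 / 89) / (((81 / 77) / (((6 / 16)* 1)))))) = 39335 / 696 + 264503421* sqrt(178) / 56320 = 62714.82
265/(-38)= -265/38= -6.97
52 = 52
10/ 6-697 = -2086/ 3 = -695.33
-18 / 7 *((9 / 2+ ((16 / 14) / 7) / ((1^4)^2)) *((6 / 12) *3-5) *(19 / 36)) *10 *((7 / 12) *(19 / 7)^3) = 297783485 / 115248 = 2583.85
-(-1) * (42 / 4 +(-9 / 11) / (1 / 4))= 159 / 22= 7.23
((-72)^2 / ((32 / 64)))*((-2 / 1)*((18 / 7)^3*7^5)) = -5925685248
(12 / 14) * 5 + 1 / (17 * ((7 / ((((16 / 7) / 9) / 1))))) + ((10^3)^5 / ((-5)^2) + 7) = 299880000000084625 / 7497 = 40000000000011.29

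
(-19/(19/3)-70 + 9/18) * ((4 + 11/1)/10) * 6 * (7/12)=-3045/8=-380.62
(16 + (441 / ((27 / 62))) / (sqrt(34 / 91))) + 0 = 16 + 1519 * sqrt(3094) / 51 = 1672.71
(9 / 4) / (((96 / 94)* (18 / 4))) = 47 / 96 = 0.49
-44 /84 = -11 /21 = -0.52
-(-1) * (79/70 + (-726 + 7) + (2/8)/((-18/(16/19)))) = -8593061/11970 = -717.88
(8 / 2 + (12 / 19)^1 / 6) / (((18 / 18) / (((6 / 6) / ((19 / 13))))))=1014 / 361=2.81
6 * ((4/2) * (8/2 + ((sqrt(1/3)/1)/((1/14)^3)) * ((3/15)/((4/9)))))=48 + 24696 * sqrt(3)/5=8602.95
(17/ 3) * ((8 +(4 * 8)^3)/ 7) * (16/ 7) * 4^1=35660288/ 147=242586.99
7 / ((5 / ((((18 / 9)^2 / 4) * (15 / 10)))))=2.10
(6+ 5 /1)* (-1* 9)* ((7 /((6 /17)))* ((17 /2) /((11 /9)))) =-54621 /4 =-13655.25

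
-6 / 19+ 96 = 1818 / 19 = 95.68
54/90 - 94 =-467/5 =-93.40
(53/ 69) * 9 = 159/ 23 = 6.91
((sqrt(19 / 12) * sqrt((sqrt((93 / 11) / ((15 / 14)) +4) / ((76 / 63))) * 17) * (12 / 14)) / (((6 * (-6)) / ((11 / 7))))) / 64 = -sqrt(119) * 165^(3 / 4) * 218^(1 / 4) / 376320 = -0.01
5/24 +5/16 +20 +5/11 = 11075/528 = 20.98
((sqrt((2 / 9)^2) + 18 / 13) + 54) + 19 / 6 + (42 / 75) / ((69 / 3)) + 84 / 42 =8180351 / 134550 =60.80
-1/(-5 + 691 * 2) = -1/1377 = -0.00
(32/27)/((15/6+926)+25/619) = 39616/31037391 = 0.00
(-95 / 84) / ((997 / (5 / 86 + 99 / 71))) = -120365 / 73052184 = -0.00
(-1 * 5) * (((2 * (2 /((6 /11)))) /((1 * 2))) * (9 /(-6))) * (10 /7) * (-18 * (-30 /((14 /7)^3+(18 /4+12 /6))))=297000 /203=1463.05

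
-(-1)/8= 1/8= 0.12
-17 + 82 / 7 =-37 / 7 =-5.29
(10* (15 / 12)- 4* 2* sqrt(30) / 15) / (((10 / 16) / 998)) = 19960- 63872* sqrt(30) / 75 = 15295.45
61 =61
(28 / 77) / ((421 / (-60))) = -240 / 4631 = -0.05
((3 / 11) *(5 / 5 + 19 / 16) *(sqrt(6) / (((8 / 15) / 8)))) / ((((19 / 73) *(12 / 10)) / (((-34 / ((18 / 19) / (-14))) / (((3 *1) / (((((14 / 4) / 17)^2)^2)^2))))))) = 2577586647125 *sqrt(6) / 166393973256192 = 0.04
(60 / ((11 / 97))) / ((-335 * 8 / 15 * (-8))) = 4365 / 11792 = 0.37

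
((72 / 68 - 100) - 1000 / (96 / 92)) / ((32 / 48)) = -53921 / 34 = -1585.91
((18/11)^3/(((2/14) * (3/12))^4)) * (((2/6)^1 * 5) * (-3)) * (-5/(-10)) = -8961684480/1331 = -6733046.19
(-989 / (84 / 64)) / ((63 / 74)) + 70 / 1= -1078366 / 1323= -815.09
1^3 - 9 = -8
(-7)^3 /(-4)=343 /4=85.75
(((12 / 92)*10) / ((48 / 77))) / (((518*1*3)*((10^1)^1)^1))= 11 / 81696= 0.00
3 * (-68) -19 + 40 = -183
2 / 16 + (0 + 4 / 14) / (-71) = 481 / 3976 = 0.12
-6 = -6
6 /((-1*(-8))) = 3 /4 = 0.75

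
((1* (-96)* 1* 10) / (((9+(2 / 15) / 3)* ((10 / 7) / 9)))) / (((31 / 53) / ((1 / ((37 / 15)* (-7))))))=30909600 / 466829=66.21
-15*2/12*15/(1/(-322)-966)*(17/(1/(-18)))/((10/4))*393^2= -228272533020/311053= -733870.22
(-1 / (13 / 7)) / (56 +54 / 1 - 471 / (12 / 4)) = 7 / 611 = 0.01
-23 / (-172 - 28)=23 / 200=0.12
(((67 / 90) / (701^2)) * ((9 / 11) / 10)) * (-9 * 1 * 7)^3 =-16753149 / 540541100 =-0.03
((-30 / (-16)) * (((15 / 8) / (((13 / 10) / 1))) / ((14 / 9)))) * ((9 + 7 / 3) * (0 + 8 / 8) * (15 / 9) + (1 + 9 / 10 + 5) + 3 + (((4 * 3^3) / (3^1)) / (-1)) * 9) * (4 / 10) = -1195605 / 5824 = -205.29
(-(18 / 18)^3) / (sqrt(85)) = -sqrt(85) / 85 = -0.11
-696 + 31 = -665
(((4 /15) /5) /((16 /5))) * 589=589 /60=9.82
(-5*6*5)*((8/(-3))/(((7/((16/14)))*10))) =320/49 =6.53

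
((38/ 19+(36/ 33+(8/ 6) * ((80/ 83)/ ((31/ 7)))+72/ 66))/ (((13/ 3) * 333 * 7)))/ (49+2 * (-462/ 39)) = 379714/ 21705542397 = 0.00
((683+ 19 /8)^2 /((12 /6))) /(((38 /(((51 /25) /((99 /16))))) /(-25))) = -511075913 /10032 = -50944.57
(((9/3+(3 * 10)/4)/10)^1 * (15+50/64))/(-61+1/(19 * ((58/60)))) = -1168671/4298368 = -0.27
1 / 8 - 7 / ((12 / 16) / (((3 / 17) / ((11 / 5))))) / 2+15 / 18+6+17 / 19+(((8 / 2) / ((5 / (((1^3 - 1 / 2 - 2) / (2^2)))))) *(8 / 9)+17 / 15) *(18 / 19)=3538699 / 426360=8.30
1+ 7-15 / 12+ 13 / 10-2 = 6.05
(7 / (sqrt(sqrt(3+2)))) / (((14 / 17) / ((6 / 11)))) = 51 * 5^(3 / 4) / 55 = 3.10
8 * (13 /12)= 26 /3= 8.67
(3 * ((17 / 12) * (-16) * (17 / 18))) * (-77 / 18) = 22253 / 81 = 274.73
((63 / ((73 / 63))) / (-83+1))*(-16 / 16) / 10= 3969 / 59860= 0.07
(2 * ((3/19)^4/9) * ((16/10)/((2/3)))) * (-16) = -3456/651605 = -0.01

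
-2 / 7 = -0.29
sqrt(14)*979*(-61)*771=-46043349*sqrt(14)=-172278436.90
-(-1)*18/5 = 18/5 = 3.60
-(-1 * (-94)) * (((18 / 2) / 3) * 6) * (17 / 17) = -1692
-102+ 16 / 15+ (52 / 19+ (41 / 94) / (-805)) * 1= -423542461 / 4313190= -98.20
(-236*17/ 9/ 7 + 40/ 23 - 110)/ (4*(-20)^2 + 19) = -249146/ 2345931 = -0.11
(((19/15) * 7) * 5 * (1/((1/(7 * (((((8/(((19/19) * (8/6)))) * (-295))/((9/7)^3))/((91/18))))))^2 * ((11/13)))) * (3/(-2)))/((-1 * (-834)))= -5446831047700/43470999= -125298.04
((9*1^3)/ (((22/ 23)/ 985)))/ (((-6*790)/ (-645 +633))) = 40779/ 1738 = 23.46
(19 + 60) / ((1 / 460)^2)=16716400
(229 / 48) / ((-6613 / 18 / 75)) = -51525 / 52904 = -0.97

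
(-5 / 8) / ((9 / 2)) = -0.14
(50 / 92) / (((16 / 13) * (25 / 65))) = 845 / 736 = 1.15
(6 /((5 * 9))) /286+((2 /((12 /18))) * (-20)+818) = 1625911 /2145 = 758.00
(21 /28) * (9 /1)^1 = 27 /4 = 6.75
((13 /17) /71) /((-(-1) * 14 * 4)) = 13 /67592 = 0.00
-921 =-921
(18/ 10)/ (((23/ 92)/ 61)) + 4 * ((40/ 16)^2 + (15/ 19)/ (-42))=464.12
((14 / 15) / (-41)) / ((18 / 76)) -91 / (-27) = 6041 / 1845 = 3.27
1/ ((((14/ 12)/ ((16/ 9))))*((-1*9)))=-32/ 189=-0.17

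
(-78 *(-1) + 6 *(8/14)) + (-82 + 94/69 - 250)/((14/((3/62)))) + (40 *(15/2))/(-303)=79944513/1008182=79.30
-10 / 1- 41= -51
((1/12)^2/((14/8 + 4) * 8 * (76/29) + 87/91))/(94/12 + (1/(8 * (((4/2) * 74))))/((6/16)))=13949/1912410276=0.00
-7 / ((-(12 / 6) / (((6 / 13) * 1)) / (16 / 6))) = 56 / 13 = 4.31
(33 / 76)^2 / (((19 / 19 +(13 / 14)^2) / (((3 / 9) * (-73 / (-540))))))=5929 / 1299600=0.00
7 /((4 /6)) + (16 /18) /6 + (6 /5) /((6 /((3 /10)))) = 7228 /675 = 10.71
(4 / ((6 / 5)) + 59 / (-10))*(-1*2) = 77 / 15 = 5.13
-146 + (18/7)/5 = -5092/35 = -145.49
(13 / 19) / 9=13 / 171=0.08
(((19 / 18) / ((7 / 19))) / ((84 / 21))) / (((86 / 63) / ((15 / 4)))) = 5415 / 2752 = 1.97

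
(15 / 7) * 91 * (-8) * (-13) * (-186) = -3772080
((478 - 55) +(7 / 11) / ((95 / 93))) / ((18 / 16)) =1180496 / 3135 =376.55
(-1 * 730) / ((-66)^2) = -365 / 2178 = -0.17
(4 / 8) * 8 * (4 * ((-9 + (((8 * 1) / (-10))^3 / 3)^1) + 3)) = -37024 / 375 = -98.73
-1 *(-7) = 7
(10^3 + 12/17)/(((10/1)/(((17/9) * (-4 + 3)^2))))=8506/45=189.02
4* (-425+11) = -1656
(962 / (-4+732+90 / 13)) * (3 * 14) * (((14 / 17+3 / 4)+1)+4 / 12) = 25956203 / 162418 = 159.81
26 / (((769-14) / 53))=1378 / 755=1.83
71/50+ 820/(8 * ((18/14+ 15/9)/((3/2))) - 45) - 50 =-7059647/92150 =-76.61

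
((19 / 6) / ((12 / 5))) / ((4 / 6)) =95 / 48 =1.98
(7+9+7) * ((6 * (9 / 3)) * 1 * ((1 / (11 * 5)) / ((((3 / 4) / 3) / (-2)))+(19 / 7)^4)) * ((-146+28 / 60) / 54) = -358916375423 / 5942475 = -60398.47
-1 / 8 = -0.12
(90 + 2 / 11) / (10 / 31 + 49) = 30752 / 16819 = 1.83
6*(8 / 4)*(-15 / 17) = -180 / 17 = -10.59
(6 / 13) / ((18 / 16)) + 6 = 250 / 39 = 6.41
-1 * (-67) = 67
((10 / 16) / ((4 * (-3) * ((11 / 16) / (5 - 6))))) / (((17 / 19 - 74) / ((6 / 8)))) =-95 / 122232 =-0.00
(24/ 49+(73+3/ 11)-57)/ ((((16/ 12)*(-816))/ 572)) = -8.81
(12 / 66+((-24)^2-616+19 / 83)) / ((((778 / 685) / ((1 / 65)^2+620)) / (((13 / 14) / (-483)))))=864761021291 / 20813620828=41.55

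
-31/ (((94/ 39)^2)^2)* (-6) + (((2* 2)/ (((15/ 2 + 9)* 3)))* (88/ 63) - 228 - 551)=-17118079065421/ 22134233016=-773.38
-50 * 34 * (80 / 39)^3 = -870400000 / 59319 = -14673.21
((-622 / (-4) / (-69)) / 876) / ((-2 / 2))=311 / 120888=0.00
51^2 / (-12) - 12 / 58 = -216.96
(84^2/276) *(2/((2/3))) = 1764/23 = 76.70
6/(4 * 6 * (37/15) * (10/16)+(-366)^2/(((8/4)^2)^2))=24/33637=0.00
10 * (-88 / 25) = -176 / 5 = -35.20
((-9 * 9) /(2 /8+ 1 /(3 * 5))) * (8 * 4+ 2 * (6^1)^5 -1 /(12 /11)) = -75733785 /19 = -3985988.68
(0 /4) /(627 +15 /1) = 0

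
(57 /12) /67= 19 /268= 0.07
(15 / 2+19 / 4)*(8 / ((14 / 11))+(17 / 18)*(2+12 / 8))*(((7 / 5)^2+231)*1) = 6158516 / 225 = 27371.18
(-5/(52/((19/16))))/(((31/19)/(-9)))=16245/25792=0.63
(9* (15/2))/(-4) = -135/8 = -16.88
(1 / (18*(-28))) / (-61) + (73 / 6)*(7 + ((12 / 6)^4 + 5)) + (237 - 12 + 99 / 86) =749328679 / 1321992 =566.82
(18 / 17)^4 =104976 / 83521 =1.26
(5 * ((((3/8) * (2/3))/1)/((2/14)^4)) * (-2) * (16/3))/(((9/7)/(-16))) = 10756480/27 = 398388.15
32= 32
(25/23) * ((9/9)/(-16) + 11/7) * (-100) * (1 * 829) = -87563125/644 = -135967.59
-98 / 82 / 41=-49 / 1681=-0.03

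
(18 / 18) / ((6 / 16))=8 / 3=2.67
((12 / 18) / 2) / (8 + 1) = 1 / 27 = 0.04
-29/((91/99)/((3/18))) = -957/182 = -5.26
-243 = -243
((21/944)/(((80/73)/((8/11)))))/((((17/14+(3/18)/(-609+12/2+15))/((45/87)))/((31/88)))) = 62872929/28374840736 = 0.00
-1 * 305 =-305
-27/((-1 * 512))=27/512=0.05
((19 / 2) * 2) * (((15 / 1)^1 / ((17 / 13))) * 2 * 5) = 37050 / 17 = 2179.41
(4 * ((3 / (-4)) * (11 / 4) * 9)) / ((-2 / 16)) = 594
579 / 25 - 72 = -1221 / 25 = -48.84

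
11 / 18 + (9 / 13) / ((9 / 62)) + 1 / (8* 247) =7361 / 1368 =5.38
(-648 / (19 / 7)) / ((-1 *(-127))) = -4536 / 2413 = -1.88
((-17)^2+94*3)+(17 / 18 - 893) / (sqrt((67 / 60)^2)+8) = 776441 / 1641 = 473.15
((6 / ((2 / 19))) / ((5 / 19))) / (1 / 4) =4332 / 5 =866.40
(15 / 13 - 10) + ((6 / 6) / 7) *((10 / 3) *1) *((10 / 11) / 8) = -52805 / 6006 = -8.79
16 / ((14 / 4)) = 32 / 7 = 4.57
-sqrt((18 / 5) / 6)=-0.77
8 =8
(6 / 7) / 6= 1 / 7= 0.14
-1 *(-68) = 68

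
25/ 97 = 0.26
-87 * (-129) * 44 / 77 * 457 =20515644 / 7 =2930806.29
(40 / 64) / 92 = 5 / 736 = 0.01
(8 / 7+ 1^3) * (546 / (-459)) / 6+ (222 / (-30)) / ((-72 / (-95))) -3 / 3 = -4565 / 408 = -11.19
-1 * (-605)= 605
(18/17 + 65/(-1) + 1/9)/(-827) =9766/126531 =0.08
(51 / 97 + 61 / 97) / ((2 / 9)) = 504 / 97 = 5.20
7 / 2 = 3.50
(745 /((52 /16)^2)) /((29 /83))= 989360 /4901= 201.87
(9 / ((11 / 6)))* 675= 36450 / 11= 3313.64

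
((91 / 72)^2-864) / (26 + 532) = -4470695 / 2892672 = -1.55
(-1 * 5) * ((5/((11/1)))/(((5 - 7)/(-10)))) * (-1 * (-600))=-75000/11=-6818.18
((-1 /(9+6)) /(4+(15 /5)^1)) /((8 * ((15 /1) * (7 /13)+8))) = -13 /175560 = -0.00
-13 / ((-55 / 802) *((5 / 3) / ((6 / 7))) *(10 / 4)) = 375336 / 9625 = 39.00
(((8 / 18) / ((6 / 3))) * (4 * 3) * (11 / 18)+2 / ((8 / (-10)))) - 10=-10.87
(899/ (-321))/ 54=-899/ 17334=-0.05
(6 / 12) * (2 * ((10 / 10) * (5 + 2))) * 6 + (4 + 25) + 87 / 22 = 1649 / 22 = 74.95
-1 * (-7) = 7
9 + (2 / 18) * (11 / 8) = 659 / 72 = 9.15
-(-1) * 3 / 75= 1 / 25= 0.04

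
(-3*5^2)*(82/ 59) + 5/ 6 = -36605/ 354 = -103.40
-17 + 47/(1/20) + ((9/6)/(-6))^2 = 14769/16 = 923.06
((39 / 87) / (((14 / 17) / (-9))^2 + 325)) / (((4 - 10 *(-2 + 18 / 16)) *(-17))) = -1404 / 220635509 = -0.00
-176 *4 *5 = -3520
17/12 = 1.42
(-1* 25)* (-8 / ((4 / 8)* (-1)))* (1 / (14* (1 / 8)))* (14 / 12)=-800 / 3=-266.67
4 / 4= 1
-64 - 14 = -78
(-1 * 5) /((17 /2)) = -10 /17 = -0.59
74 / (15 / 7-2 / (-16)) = 4144 / 127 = 32.63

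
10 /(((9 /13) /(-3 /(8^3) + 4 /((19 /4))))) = 528775 /43776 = 12.08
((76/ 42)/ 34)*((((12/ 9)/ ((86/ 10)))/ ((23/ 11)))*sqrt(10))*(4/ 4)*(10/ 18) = 20900*sqrt(10)/ 9532971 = 0.01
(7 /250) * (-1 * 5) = -7 /50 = -0.14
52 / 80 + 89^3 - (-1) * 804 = 14115473 / 20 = 705773.65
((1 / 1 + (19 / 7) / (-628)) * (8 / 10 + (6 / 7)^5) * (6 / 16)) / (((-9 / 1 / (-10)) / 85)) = 3289745905 / 73883572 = 44.53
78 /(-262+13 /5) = -390 /1297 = -0.30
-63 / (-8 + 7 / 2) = 14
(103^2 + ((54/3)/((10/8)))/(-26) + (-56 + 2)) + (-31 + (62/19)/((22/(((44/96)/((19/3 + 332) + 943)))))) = 12892484417/1225120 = 10523.45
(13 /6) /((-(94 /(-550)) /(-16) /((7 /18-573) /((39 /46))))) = 521534200 /3807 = 136993.49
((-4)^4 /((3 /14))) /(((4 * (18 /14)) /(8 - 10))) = -12544 /27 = -464.59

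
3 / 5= 0.60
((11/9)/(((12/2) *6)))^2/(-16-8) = -121/2519424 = -0.00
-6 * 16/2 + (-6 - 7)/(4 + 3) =-349/7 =-49.86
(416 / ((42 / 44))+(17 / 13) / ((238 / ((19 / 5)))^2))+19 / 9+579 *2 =1595.92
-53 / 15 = -3.53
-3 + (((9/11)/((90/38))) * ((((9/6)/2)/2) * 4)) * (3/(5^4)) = -206079/68750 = -3.00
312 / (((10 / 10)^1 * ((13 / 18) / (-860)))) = -371520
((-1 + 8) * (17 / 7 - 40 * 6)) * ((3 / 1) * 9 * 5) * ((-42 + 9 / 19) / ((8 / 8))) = 177134445 / 19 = 9322865.53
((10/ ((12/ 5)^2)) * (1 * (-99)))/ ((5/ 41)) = -11275/ 8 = -1409.38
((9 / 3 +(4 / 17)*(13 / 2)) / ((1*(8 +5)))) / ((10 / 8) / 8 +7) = 2464 / 50609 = 0.05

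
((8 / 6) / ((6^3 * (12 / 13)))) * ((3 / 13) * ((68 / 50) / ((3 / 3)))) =17 / 8100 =0.00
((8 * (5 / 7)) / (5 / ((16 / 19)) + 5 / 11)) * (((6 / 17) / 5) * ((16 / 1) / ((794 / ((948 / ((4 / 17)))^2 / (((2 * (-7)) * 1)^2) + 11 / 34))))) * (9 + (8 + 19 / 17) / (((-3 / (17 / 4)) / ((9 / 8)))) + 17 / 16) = -55562764400 / 118060257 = -470.63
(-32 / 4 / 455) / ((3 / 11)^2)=-0.24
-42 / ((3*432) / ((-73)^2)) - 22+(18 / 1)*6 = -18727 / 216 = -86.70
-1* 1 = -1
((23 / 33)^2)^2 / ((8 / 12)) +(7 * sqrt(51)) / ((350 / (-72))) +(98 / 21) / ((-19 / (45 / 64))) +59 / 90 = -9.45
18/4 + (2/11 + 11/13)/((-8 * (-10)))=51627/11440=4.51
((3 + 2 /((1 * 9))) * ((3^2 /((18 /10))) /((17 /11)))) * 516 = 274340 /51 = 5379.22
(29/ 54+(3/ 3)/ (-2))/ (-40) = -1/ 1080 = -0.00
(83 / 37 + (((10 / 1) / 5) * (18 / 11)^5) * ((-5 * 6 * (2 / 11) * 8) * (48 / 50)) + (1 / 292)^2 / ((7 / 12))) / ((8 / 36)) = -431649013288123809 / 97805119174840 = -4413.36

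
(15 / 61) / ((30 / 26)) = 13 / 61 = 0.21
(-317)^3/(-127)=250826.87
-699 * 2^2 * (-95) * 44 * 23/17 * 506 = 136016564640/17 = 8000974390.59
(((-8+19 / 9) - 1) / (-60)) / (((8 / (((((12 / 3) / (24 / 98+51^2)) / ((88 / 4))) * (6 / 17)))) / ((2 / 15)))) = 1519 / 32177529450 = 0.00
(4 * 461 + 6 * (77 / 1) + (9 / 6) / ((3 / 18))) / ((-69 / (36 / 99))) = -9260 / 759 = -12.20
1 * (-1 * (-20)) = 20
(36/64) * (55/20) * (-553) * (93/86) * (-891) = 4536500661/5504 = 824218.87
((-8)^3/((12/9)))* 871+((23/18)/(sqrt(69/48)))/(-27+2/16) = -334464 - 16* sqrt(23)/1935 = -334464.04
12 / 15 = 4 / 5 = 0.80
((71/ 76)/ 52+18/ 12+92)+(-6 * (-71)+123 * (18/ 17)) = 43653023/ 67184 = 649.75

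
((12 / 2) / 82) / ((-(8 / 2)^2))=-3 / 656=-0.00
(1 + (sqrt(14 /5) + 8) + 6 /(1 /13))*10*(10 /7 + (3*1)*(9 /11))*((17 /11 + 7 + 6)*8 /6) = 382720*sqrt(70) /2541 + 55494400 /847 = 66778.93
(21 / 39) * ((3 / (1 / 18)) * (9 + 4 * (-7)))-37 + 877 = 287.54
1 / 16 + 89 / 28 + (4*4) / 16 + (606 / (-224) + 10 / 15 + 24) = 2201 / 84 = 26.20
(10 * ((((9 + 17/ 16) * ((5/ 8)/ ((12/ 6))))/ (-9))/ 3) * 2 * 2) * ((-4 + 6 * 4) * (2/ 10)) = -4025/ 216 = -18.63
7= 7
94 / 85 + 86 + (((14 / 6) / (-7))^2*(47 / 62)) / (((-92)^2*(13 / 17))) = 454589793739 / 5218817760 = 87.11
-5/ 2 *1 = -5/ 2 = -2.50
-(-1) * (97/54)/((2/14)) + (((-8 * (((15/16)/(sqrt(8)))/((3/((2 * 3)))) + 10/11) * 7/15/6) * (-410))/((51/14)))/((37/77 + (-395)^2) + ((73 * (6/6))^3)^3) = 773465 * sqrt(2)/1387132326023884838478 + 52325713853900993684969/4161396978071654515434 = 12.57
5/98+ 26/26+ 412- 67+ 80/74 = 1258701/3626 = 347.13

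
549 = 549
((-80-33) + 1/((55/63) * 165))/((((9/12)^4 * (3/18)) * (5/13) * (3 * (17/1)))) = -2275047424/20827125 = -109.23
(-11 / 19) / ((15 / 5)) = -11 / 57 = -0.19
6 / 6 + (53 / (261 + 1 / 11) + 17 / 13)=93739 / 37336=2.51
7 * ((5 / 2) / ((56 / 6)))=15 / 8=1.88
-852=-852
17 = 17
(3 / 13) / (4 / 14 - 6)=-21 / 520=-0.04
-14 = -14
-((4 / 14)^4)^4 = -65536 / 33232930569601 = -0.00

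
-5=-5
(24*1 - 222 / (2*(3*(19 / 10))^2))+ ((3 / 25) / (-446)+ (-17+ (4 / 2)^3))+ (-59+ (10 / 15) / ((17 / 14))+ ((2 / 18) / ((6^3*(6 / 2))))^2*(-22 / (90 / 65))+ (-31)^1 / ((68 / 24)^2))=-50.73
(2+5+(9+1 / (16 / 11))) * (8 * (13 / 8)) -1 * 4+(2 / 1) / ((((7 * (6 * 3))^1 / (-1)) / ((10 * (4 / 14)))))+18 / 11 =16650845 / 77616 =214.53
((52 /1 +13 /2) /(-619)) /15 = -39 /6190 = -0.01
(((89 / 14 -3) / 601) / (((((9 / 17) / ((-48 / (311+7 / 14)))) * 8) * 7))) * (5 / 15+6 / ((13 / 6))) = -193358 / 2146567059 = -0.00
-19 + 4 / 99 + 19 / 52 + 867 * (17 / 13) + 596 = 8809129 / 5148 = 1711.18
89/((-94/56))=-2492/47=-53.02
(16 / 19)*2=32 / 19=1.68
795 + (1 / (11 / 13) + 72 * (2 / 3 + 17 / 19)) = 189898 / 209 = 908.60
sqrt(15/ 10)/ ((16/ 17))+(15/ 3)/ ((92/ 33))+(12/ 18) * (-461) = -84329/ 276+17 * sqrt(6)/ 32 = -304.24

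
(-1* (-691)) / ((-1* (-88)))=691 / 88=7.85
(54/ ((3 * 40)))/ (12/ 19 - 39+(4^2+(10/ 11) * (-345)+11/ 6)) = -5643/ 4190510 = -0.00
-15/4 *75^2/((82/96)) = -1012500/41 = -24695.12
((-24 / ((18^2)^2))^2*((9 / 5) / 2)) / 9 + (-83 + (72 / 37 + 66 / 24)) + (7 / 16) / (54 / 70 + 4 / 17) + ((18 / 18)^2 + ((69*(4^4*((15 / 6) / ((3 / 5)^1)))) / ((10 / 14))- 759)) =866731433838740191 / 8480395355760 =102204.13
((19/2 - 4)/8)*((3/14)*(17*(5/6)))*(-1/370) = -187/33152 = -0.01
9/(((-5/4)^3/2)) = -1152/125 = -9.22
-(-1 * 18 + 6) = 12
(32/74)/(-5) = -0.09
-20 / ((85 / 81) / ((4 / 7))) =-10.89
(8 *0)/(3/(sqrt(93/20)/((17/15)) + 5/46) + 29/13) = 0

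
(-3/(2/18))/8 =-27/8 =-3.38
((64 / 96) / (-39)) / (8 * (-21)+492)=-1 / 18954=-0.00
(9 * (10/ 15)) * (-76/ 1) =-456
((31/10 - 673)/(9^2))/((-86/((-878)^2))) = 430345993/5805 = 74133.68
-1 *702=-702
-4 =-4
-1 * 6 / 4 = -3 / 2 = -1.50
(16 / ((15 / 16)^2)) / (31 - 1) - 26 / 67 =49466 / 226125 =0.22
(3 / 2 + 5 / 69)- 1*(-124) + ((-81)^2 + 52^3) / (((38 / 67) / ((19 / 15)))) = 328803.01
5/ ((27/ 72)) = 40/ 3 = 13.33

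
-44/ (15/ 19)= -836/ 15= -55.73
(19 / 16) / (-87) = -19 / 1392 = -0.01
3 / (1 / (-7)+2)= 21 / 13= 1.62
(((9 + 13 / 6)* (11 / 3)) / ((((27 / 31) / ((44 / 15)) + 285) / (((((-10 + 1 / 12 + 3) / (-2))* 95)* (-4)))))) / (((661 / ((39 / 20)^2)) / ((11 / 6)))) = -736771723831 / 370403776800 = -1.99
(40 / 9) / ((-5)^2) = 8 / 45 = 0.18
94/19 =4.95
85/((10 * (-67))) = -17/134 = -0.13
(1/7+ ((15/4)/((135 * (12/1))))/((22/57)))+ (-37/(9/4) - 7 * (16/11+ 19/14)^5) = -23133764541785/18560805648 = -1246.38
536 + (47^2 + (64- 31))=2778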